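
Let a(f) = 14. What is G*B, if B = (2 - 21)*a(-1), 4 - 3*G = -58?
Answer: -16492/3 ≈ -5497.3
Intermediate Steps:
G = 62/3 (G = 4/3 - ⅓*(-58) = 4/3 + 58/3 = 62/3 ≈ 20.667)
B = -266 (B = (2 - 21)*14 = -19*14 = -266)
G*B = (62/3)*(-266) = -16492/3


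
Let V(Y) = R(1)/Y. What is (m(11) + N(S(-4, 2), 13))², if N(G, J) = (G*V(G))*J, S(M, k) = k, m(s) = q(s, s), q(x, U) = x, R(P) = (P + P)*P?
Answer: 1369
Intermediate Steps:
R(P) = 2*P² (R(P) = (2*P)*P = 2*P²)
m(s) = s
V(Y) = 2/Y (V(Y) = (2*1²)/Y = (2*1)/Y = 2/Y)
N(G, J) = 2*J (N(G, J) = (G*(2/G))*J = 2*J)
(m(11) + N(S(-4, 2), 13))² = (11 + 2*13)² = (11 + 26)² = 37² = 1369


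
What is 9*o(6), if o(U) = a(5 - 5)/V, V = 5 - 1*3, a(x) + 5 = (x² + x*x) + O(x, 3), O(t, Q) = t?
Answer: -45/2 ≈ -22.500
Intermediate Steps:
a(x) = -5 + x + 2*x² (a(x) = -5 + ((x² + x*x) + x) = -5 + ((x² + x²) + x) = -5 + (2*x² + x) = -5 + (x + 2*x²) = -5 + x + 2*x²)
V = 2 (V = 5 - 3 = 2)
o(U) = -5/2 (o(U) = (-5 + (5 - 5) + 2*(5 - 5)²)/2 = (-5 + 0 + 2*0²)*(½) = (-5 + 0 + 2*0)*(½) = (-5 + 0 + 0)*(½) = -5*½ = -5/2)
9*o(6) = 9*(-5/2) = -45/2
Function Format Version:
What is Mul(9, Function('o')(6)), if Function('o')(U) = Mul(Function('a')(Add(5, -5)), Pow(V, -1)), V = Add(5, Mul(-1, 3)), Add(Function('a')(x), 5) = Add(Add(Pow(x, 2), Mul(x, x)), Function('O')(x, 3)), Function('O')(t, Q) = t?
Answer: Rational(-45, 2) ≈ -22.500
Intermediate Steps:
Function('a')(x) = Add(-5, x, Mul(2, Pow(x, 2))) (Function('a')(x) = Add(-5, Add(Add(Pow(x, 2), Mul(x, x)), x)) = Add(-5, Add(Add(Pow(x, 2), Pow(x, 2)), x)) = Add(-5, Add(Mul(2, Pow(x, 2)), x)) = Add(-5, Add(x, Mul(2, Pow(x, 2)))) = Add(-5, x, Mul(2, Pow(x, 2))))
V = 2 (V = Add(5, -3) = 2)
Function('o')(U) = Rational(-5, 2) (Function('o')(U) = Mul(Add(-5, Add(5, -5), Mul(2, Pow(Add(5, -5), 2))), Pow(2, -1)) = Mul(Add(-5, 0, Mul(2, Pow(0, 2))), Rational(1, 2)) = Mul(Add(-5, 0, Mul(2, 0)), Rational(1, 2)) = Mul(Add(-5, 0, 0), Rational(1, 2)) = Mul(-5, Rational(1, 2)) = Rational(-5, 2))
Mul(9, Function('o')(6)) = Mul(9, Rational(-5, 2)) = Rational(-45, 2)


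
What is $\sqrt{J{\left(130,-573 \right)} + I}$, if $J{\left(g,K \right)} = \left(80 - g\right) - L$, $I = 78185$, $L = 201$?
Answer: $\sqrt{77934} \approx 279.17$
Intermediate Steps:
$J{\left(g,K \right)} = -121 - g$ ($J{\left(g,K \right)} = \left(80 - g\right) - 201 = -121 - g$)
$\sqrt{J{\left(130,-573 \right)} + I} = \sqrt{\left(-121 - 130\right) + 78185} = \sqrt{-251 + 78185} = \sqrt{77934}$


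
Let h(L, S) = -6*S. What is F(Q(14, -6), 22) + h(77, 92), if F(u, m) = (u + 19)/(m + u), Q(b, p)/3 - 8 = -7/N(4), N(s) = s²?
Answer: -394013/715 ≈ -551.07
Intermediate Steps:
Q(b, p) = 363/16 (Q(b, p) = 24 + 3*(-7/(4²)) = 24 + 3*(-7/16) = 24 - 21/16 = 363/16)
F(u, m) = (19 + u)/(m + u)
F(Q(14, -6), 22) + h(77, 92) = (19 + 363/16)/(22 + 363/16) - 6*92 = (667/16)/(715/16) - 552 = (16/715)*(667/16) - 552 = 667/715 - 552 = -394013/715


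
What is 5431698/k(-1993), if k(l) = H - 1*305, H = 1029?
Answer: 2715849/362 ≈ 7502.3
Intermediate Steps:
k(l) = 724 (k(l) = 1029 - 1*305 = 1029 - 305 = 724)
5431698/k(-1993) = 5431698/724 = 5431698*(1/724) = 2715849/362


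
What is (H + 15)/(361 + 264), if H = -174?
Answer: -159/625 ≈ -0.25440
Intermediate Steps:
(H + 15)/(361 + 264) = (-174 + 15)/(361 + 264) = -159/625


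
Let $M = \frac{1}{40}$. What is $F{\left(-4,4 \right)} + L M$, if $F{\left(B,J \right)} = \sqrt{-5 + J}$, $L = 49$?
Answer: $\frac{49}{40} + i \approx 1.225 + 1.0 i$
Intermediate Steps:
$M = \frac{1}{40} \approx 0.025$
$F{\left(-4,4 \right)} + L M = \sqrt{-5 + 4} + 49 \cdot \frac{1}{40} = \sqrt{-1} + \frac{49}{40} = i + \frac{49}{40} = \frac{49}{40} + i$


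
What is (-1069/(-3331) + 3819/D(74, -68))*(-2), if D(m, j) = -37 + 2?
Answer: 25367348/116585 ≈ 217.59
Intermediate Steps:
D(m, j) = -35
(-1069/(-3331) + 3819/D(74, -68))*(-2) = (-1069/(-3331) + 3819/(-35))*(-2) = (-1069*(-1/3331) + 3819*(-1/35))*(-2) = (1069/3331 - 3819/35)*(-2) = -12683674/116585*(-2) = 25367348/116585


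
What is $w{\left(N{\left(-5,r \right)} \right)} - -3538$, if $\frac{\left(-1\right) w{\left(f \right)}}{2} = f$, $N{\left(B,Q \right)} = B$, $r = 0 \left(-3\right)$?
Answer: $3548$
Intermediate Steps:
$r = 0$
$w{\left(f \right)} = - 2 f$
$w{\left(N{\left(-5,r \right)} \right)} - -3538 = \left(-2\right) \left(-5\right) - -3538 = 10 + 3538 = 3548$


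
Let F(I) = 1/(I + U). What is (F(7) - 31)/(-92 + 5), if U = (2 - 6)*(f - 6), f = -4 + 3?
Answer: 1084/3045 ≈ 0.35599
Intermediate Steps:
f = -1
U = 28 (U = (2 - 6)*(-1 - 6) = -4*(-7) = 28)
F(I) = 1/(28 + I) (F(I) = 1/(I + 28) = 1/(28 + I))
(F(7) - 31)/(-92 + 5) = (1/(28 + 7) - 31)/(-92 + 5) = (1/35 - 31)/(-87) = (1/35 - 31)*(-1/87) = -1084/35*(-1/87) = 1084/3045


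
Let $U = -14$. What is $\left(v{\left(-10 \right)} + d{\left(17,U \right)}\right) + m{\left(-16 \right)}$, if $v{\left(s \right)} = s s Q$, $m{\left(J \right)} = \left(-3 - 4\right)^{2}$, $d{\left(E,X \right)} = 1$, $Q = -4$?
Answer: $-350$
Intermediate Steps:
$m{\left(J \right)} = 49$ ($m{\left(J \right)} = \left(-7\right)^{2} = 49$)
$v{\left(s \right)} = - 4 s^{2}$ ($v{\left(s \right)} = s s \left(-4\right) = s^{2} \left(-4\right) = - 4 s^{2}$)
$\left(v{\left(-10 \right)} + d{\left(17,U \right)}\right) + m{\left(-16 \right)} = \left(- 4 \left(-10\right)^{2} + 1\right) + 49 = \left(\left(-4\right) 100 + 1\right) + 49 = \left(-400 + 1\right) + 49 = -399 + 49 = -350$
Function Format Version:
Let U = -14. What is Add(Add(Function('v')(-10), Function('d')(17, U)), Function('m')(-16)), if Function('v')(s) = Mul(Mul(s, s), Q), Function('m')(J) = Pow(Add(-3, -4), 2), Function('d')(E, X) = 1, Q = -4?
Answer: -350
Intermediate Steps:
Function('m')(J) = 49 (Function('m')(J) = Pow(-7, 2) = 49)
Function('v')(s) = Mul(-4, Pow(s, 2)) (Function('v')(s) = Mul(Mul(s, s), -4) = Mul(Pow(s, 2), -4) = Mul(-4, Pow(s, 2)))
Add(Add(Function('v')(-10), Function('d')(17, U)), Function('m')(-16)) = Add(Add(Mul(-4, Pow(-10, 2)), 1), 49) = Add(Add(Mul(-4, 100), 1), 49) = Add(Add(-400, 1), 49) = Add(-399, 49) = -350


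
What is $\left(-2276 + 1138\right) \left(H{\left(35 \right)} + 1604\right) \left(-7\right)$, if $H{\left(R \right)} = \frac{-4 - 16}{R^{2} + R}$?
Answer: $\frac{114996038}{9} \approx 1.2777 \cdot 10^{7}$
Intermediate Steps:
$H{\left(R \right)} = - \frac{20}{R + R^{2}}$
$\left(-2276 + 1138\right) \left(H{\left(35 \right)} + 1604\right) \left(-7\right) = \left(-2276 + 1138\right) \left(- \frac{20}{35 \left(1 + 35\right)} + 1604\right) \left(-7\right) = - 1138 \left(\left(-20\right) \frac{1}{35} \cdot \frac{1}{36} + 1604\right) \left(-7\right) = - 1138 \left(- \frac{1}{63} + 1604\right) \left(-7\right) = \left(-1138\right) \frac{101051}{63} \left(-7\right) = \left(- \frac{114996038}{63}\right) \left(-7\right) = \frac{114996038}{9}$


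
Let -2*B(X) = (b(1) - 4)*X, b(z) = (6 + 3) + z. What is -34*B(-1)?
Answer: -102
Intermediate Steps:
b(z) = 9 + z
B(X) = -3*X (B(X) = -((9 + 1) - 4)*X/2 = -(10 - 4)*X/2 = -3*X)
-34*B(-1) = -(-102)*(-1) = -34*3 = -102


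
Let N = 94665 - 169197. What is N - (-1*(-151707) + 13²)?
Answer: -226408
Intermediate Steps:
N = -74532
N - (-1*(-151707) + 13²) = -74532 - (-1*(-151707) + 13²) = -74532 - (151707 + 169) = -74532 - 1*151876 = -74532 - 151876 = -226408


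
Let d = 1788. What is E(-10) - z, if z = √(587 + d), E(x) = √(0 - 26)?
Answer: -5*√95 + I*√26 ≈ -48.734 + 5.099*I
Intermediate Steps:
E(x) = I*√26 (E(x) = √(-26) = I*√26)
z = 5*√95 (z = √(587 + 1788) = √2375 = 5*√95 ≈ 48.734)
E(-10) - z = I*√26 - 5*√95 = -5*√95 + I*√26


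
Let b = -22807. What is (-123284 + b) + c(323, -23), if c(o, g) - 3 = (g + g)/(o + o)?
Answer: -47186447/323 ≈ -1.4609e+5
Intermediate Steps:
c(o, g) = 3 + g/o (c(o, g) = 3 + (g + g)/(o + o) = 3 + (2*g)/((2*o)) = 3 + (2*g)*(1/(2*o)) = 3 + g/o)
(-123284 + b) + c(323, -23) = (-123284 - 22807) + (3 - 23/323) = -146091 + (3 - 23*1/323) = -146091 + (3 - 23/323) = -146091 + 946/323 = -47186447/323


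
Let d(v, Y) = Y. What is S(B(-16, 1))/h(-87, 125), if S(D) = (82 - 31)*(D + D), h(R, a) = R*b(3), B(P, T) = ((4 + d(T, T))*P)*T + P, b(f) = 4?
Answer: 816/29 ≈ 28.138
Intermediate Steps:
B(P, T) = P + P*T*(4 + T) (B(P, T) = ((4 + T)*P)*T + P = (P*(4 + T))*T + P = P*T*(4 + T) + P = P + P*T*(4 + T))
h(R, a) = 4*R (h(R, a) = R*4 = 4*R)
S(D) = 102*D (S(D) = 51*(2*D) = 102*D)
S(B(-16, 1))/h(-87, 125) = (102*(-16*(1 + 1**2 + 4*1)))/((4*(-87))) = (102*(-16*(1 + 1 + 4)))/(-348) = (102*(-16*6))*(-1/348) = (102*(-96))*(-1/348) = -9792*(-1/348) = 816/29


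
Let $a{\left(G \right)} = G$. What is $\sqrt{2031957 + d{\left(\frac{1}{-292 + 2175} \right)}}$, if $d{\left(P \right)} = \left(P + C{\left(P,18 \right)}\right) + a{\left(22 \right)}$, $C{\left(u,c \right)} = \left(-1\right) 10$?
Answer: $\frac{22 \sqrt{14885806061}}{1883} \approx 1425.5$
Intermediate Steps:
$C{\left(u,c \right)} = -10$
$d{\left(P \right)} = 12 + P$ ($d{\left(P \right)} = \left(P - 10\right) + 22 = \left(-10 + P\right) + 22 = 12 + P$)
$\sqrt{2031957 + d{\left(\frac{1}{-292 + 2175} \right)}} = \sqrt{2031957 + \left(12 + \frac{1}{-292 + 2175}\right)} = \sqrt{2031957 + \left(12 + \frac{1}{1883}\right)} = \sqrt{2031957 + \frac{22597}{1883}} = \sqrt{\frac{3826197628}{1883}} = \frac{22 \sqrt{14885806061}}{1883}$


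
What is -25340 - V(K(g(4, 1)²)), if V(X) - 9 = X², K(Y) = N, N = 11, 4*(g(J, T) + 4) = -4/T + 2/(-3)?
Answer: -25470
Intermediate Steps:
g(J, T) = -25/6 - 1/T (g(J, T) = -4 + (-4/T + 2/(-3))/4 = -4 + (-4/T + 2*(-⅓))/4 = -4 + (-4/T - ⅔)/4 = -4 + (-⅔ - 4/T)/4 = -4 + (-⅙ - 1/T) = -25/6 - 1/T)
K(Y) = 11
V(X) = 9 + X²
-25340 - V(K(g(4, 1)²)) = -25340 - (9 + 11²) = -25340 - (9 + 121) = -25340 - 1*130 = -25340 - 130 = -25470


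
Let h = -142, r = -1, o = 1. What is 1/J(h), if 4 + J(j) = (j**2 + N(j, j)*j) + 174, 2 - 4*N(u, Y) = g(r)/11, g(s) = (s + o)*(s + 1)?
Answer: 1/20263 ≈ 4.9351e-5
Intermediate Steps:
g(s) = (1 + s)**2 (g(s) = (s + 1)*(s + 1) = (1 + s)*(1 + s) = (1 + s)**2)
N(u, Y) = 1/2 (N(u, Y) = 1/2 - (1 + (-1)**2 + 2*(-1))/(4*11) = 1/2 - (1 + 1 - 2)/(4*11) = 1/2 - 0/11 = 1/2 - 1/4*0 = 1/2 + 0 = 1/2)
J(j) = 170 + j**2 + j/2 (J(j) = -4 + ((j**2 + j/2) + 174) = -4 + (174 + j**2 + j/2) = 170 + j**2 + j/2)
1/J(h) = 1/(170 + (-142)**2 + (1/2)*(-142)) = 1/(170 + 20164 - 71) = 1/20263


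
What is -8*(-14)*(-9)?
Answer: -1008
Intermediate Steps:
-8*(-14)*(-9) = 112*(-9) = -1008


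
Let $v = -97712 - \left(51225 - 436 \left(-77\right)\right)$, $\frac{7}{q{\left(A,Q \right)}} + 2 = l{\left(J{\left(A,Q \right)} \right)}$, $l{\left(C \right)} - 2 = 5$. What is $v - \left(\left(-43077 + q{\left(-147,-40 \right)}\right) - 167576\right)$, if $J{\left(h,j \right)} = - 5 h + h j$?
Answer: $\frac{140713}{5} \approx 28143.0$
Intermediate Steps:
$l{\left(C \right)} = 7$ ($l{\left(C \right)} = 2 + 5 = 7$)
$q{\left(A,Q \right)} = \frac{7}{5}$ ($q{\left(A,Q \right)} = \frac{7}{-2 + 7} = \frac{7}{5}$)
$v = -182509$ ($v = -97712 - \left(51225 - -33572\right) = -97712 - \left(51225 + 33572\right) = -97712 - 84797 = -182509$)
$v - \left(\left(-43077 + q{\left(-147,-40 \right)}\right) - 167576\right) = -182509 - \left(\left(-43077 + \frac{7}{5}\right) - 167576\right) = -182509 - \left(- \frac{215378}{5} - 167576\right) = -182509 - - \frac{1053258}{5} = -182509 + \frac{1053258}{5} = \frac{140713}{5}$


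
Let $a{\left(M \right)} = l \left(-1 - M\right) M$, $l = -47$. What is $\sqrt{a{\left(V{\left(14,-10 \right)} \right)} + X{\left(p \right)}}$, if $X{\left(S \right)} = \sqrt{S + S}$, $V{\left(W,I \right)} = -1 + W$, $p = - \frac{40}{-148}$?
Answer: $\frac{\sqrt{11710426 + 74 \sqrt{185}}}{37} \approx 92.492$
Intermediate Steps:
$p = \frac{10}{37}$ ($p = \left(-40\right) \left(- \frac{1}{148}\right) = \frac{10}{37} \approx 0.27027$)
$a{\left(M \right)} = - 47 M \left(-1 - M\right)$ ($a{\left(M \right)} = - 47 \left(-1 - M\right) M = - 47 M \left(-1 - M\right)$)
$X{\left(S \right)} = \sqrt{2} \sqrt{S}$ ($X{\left(S \right)} = \sqrt{2 S} = \sqrt{2} \sqrt{S}$)
$\sqrt{a{\left(V{\left(14,-10 \right)} \right)} + X{\left(p \right)}} = \sqrt{47 \left(-1 + 14\right) \left(1 + \left(-1 + 14\right)\right) + \sqrt{2} \sqrt{\frac{10}{37}}} = \sqrt{47 \cdot 13 \left(1 + 13\right) + \sqrt{2} \frac{\sqrt{370}}{37}} = \sqrt{47 \cdot 13 \cdot 14 + \frac{2 \sqrt{185}}{37}} = \sqrt{8554 + \frac{2 \sqrt{185}}{37}}$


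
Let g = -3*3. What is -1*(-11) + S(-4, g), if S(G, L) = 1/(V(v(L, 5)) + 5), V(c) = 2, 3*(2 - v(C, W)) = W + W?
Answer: 78/7 ≈ 11.143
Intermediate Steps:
v(C, W) = 2 - 2*W/3 (v(C, W) = 2 - (W + W)/3 = 2 - 2*W/3)
g = -9
S(G, L) = ⅐ (S(G, L) = 1/(2 + 5) = 1/7 = ⅐)
-1*(-11) + S(-4, g) = -1*(-11) + ⅐ = 11 + ⅐ = 78/7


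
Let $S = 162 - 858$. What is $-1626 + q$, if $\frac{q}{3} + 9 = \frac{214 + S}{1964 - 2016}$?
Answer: $- \frac{42255}{26} \approx -1625.2$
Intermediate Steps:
$S = -696$
$q = \frac{21}{26}$ ($q = -27 + 3 \frac{214 - 696}{1964 - 2016} = -27 + 3 \left(- \frac{482}{-52}\right) = -27 + 3 \left(\left(-482\right) \left(- \frac{1}{52}\right)\right) = -27 + 3 \cdot \frac{241}{26} = -27 + \frac{723}{26} = \frac{21}{26} \approx 0.80769$)
$-1626 + q = -1626 + \frac{21}{26} = - \frac{42255}{26}$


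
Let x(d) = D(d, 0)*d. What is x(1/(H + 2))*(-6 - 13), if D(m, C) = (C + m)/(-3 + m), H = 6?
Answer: 19/184 ≈ 0.10326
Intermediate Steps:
D(m, C) = (C + m)/(-3 + m)
x(d) = d²/(-3 + d) (x(d) = ((0 + d)/(-3 + d))*d = (d/(-3 + d))*d = d²/(-3 + d))
x(1/(H + 2))*(-6 - 13) = ((1/(6 + 2))²/(-3 + 1/(6 + 2)))*(-6 - 13) = ((1/8)²/(-3 + 1/8))*(-19) = ((⅛)²/(-3 + ⅛))*(-19) = (1/(64*(-23/8)))*(-19) = ((1/64)*(-8/23))*(-19) = -1/184*(-19) = 19/184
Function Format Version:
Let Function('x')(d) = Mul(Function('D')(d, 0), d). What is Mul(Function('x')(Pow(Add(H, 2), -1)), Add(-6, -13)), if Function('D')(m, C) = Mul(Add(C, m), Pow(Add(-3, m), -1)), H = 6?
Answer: Rational(19, 184) ≈ 0.10326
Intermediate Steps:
Function('D')(m, C) = Mul(Pow(Add(-3, m), -1), Add(C, m))
Function('x')(d) = Mul(Pow(d, 2), Pow(Add(-3, d), -1)) (Function('x')(d) = Mul(Mul(Pow(Add(-3, d), -1), Add(0, d)), d) = Mul(Mul(Pow(Add(-3, d), -1), d), d) = Mul(Mul(d, Pow(Add(-3, d), -1)), d) = Mul(Pow(d, 2), Pow(Add(-3, d), -1)))
Mul(Function('x')(Pow(Add(H, 2), -1)), Add(-6, -13)) = Mul(Mul(Pow(Pow(Add(6, 2), -1), 2), Pow(Add(-3, Pow(Add(6, 2), -1)), -1)), Add(-6, -13)) = Mul(Mul(Pow(Pow(8, -1), 2), Pow(Add(-3, Pow(8, -1)), -1)), -19) = Mul(Mul(Pow(Rational(1, 8), 2), Pow(Add(-3, Rational(1, 8)), -1)), -19) = Mul(Mul(Rational(1, 64), Pow(Rational(-23, 8), -1)), -19) = Mul(Mul(Rational(1, 64), Rational(-8, 23)), -19) = Mul(Rational(-1, 184), -19) = Rational(19, 184)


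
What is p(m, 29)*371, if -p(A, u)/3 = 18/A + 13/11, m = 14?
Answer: -30210/11 ≈ -2746.4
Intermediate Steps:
p(A, u) = -39/11 - 54/A (p(A, u) = -3*(18/A + 13/11) = -3*(13/11 + 18/A) = -39/11 - 54/A)
p(m, 29)*371 = (-39/11 - 54/14)*371 = (-39/11 - 54*1/14)*371 = (-39/11 - 27/7)*371 = -570/77*371 = -30210/11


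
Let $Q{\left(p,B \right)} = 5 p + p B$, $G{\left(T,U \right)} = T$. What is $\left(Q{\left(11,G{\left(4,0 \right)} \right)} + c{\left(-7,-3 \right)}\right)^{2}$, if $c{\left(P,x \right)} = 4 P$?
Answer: $5041$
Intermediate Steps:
$Q{\left(p,B \right)} = 5 p + B p$
$\left(Q{\left(11,G{\left(4,0 \right)} \right)} + c{\left(-7,-3 \right)}\right)^{2} = \left(11 \left(5 + 4\right) + 4 \left(-7\right)\right)^{2} = \left(11 \cdot 9 - 28\right)^{2} = \left(99 - 28\right)^{2} = 71^{2} = 5041$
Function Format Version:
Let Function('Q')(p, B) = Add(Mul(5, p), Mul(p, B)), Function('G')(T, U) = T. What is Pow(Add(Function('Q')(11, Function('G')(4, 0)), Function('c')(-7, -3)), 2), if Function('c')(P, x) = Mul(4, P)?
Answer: 5041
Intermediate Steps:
Function('Q')(p, B) = Add(Mul(5, p), Mul(B, p))
Pow(Add(Function('Q')(11, Function('G')(4, 0)), Function('c')(-7, -3)), 2) = Pow(Add(Mul(11, Add(5, 4)), Mul(4, -7)), 2) = Pow(Add(Mul(11, 9), -28), 2) = Pow(Add(99, -28), 2) = Pow(71, 2) = 5041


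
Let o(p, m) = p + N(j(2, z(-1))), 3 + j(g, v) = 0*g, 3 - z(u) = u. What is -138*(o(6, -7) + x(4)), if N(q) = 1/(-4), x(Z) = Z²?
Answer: -6003/2 ≈ -3001.5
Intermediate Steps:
z(u) = 3 - u
j(g, v) = -3 (j(g, v) = -3 + 0*g = -3 + 0 = -3)
N(q) = -¼ (N(q) = 1*(-¼) = -¼)
o(p, m) = -¼ + p (o(p, m) = p - ¼ = -¼ + p)
-138*(o(6, -7) + x(4)) = -138*((-¼ + 6) + 4²) = -138*(23/4 + 16) = -138*87/4 = -6003/2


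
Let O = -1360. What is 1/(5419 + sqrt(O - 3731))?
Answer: 5419/29370652 - I*sqrt(5091)/29370652 ≈ 0.0001845 - 2.4293e-6*I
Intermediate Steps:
1/(5419 + sqrt(O - 3731)) = 1/(5419 + sqrt(-1360 - 3731)) = 1/(5419 + sqrt(-5091)) = 1/(5419 + I*sqrt(5091))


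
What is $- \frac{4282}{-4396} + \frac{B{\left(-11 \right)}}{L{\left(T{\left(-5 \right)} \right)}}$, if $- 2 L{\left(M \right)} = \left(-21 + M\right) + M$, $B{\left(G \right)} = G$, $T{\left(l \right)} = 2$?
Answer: $- \frac{11959}{37366} \approx -0.32005$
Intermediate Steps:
$L{\left(M \right)} = \frac{21}{2} - M$ ($L{\left(M \right)} = - \frac{\left(-21 + M\right) + M}{2} = - \frac{-21 + 2 M}{2} = \frac{21}{2} - M$)
$- \frac{4282}{-4396} + \frac{B{\left(-11 \right)}}{L{\left(T{\left(-5 \right)} \right)}} = - \frac{4282}{-4396} - \frac{11}{\frac{21}{2} - 2} = \left(-4282\right) \left(- \frac{1}{4396}\right) - \frac{11}{\frac{21}{2} - 2} = \frac{2141}{2198} - \frac{11}{\frac{17}{2}} = \frac{2141}{2198} - \frac{22}{17} = - \frac{11959}{37366}$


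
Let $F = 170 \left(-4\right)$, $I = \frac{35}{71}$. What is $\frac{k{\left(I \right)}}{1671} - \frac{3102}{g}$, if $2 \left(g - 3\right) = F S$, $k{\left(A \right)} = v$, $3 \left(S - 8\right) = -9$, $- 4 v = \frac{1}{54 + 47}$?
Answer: $\frac{2094108871}{1145617548} \approx 1.8279$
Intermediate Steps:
$I = \frac{35}{71}$ ($I = 35 \cdot \frac{1}{71} = \frac{35}{71} \approx 0.49296$)
$v = - \frac{1}{404}$ ($v = - \frac{1}{4 \left(54 + 47\right)} = - \frac{1}{4 \cdot 101} = \left(- \frac{1}{4}\right) \frac{1}{101} = - \frac{1}{404} \approx -0.0024752$)
$S = 5$ ($S = 8 + \frac{1}{3} \left(-9\right) = 8 - 3 = 5$)
$k{\left(A \right)} = - \frac{1}{404}$
$F = -680$
$g = -1697$ ($g = 3 + \frac{\left(-680\right) 5}{2} = 3 + \frac{1}{2} \left(-3400\right) = 3 - 1700 = -1697$)
$\frac{k{\left(I \right)}}{1671} - \frac{3102}{g} = - \frac{1}{404 \cdot 1671} - \frac{3102}{-1697} = \left(- \frac{1}{404}\right) \frac{1}{1671} - - \frac{3102}{1697} = - \frac{1}{675084} + \frac{3102}{1697} = \frac{2094108871}{1145617548}$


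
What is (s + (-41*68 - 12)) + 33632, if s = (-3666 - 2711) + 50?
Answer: 24505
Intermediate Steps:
s = -6327 (s = -6377 + 50 = -6327)
(s + (-41*68 - 12)) + 33632 = (-6327 + (-41*68 - 12)) + 33632 = (-6327 + (-2788 - 12)) + 33632 = (-6327 - 2800) + 33632 = -9127 + 33632 = 24505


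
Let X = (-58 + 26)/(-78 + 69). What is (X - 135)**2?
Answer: 1399489/81 ≈ 17278.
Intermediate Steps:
X = 32/9 (X = -32/(-9) = -32*(-1/9) = 32/9 ≈ 3.5556)
(X - 135)**2 = (32/9 - 135)**2 = (-1183/9)**2 = 1399489/81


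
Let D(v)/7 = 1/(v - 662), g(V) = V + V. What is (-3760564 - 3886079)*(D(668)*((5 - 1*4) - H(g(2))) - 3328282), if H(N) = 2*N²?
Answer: 50900921621829/2 ≈ 2.5450e+13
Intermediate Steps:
g(V) = 2*V
D(v) = 7/(-662 + v) (D(v) = 7/(v - 662) = 7/(-662 + v))
(-3760564 - 3886079)*(D(668)*((5 - 1*4) - H(g(2))) - 3328282) = (-3760564 - 3886079)*((7/(-662 + 668))*((5 - 1*4) - 2*(2*2)²) - 3328282) = -7646643*((7/6)*((5 - 4) - 2*4²) - 3328282) = -7646643*((7*(⅙))*(1 - 2*16) - 3328282) = -7646643*(7*(1 - 1*32)/6 - 3328282) = -7646643*(7*(1 - 32)/6 - 3328282) = -7646643*((7/6)*(-31) - 3328282) = -7646643*(-217/6 - 3328282) = -7646643*(-19969909/6) = 50900921621829/2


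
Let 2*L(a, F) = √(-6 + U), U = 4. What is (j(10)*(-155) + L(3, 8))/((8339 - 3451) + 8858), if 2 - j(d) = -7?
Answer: -465/4582 + I*√2/27492 ≈ -0.10148 + 5.1441e-5*I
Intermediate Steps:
L(a, F) = I*√2/2 (L(a, F) = √(-6 + 4)/2 = √(-2)/2 = (I*√2)/2 = I*√2/2)
j(d) = 9 (j(d) = 2 - 1*(-7) = 2 + 7 = 9)
(j(10)*(-155) + L(3, 8))/((8339 - 3451) + 8858) = (9*(-155) + I*√2/2)/((8339 - 3451) + 8858) = (-1395 + I*√2/2)/(4888 + 8858) = (-1395 + I*√2/2)/13746 = (-1395 + I*√2/2)*(1/13746) = -465/4582 + I*√2/27492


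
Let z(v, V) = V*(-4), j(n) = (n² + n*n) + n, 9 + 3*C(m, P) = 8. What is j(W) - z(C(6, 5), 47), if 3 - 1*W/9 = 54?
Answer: 421091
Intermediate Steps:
C(m, P) = -⅓ (C(m, P) = -3 + (⅓)*8 = -3 + 8/3 = -⅓)
W = -459 (W = 27 - 9*54 = 27 - 486 = -459)
j(n) = n + 2*n² (j(n) = (n² + n²) + n = 2*n² + n = n + 2*n²)
z(v, V) = -4*V
j(W) - z(C(6, 5), 47) = -459*(1 + 2*(-459)) - (-4)*47 = -459*(1 - 918) - 1*(-188) = -459*(-917) + 188 = 420903 + 188 = 421091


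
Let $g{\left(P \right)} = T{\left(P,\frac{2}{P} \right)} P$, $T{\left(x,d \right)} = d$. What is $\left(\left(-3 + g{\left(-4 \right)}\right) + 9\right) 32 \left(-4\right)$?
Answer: $-1024$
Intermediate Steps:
$g{\left(P \right)} = 2$ ($g{\left(P \right)} = \frac{2}{P} P = 2$)
$\left(\left(-3 + g{\left(-4 \right)}\right) + 9\right) 32 \left(-4\right) = \left(\left(-3 + 2\right) + 9\right) 32 \left(-4\right) = \left(-1 + 9\right) 32 \left(-4\right) = 8 \cdot 32 \left(-4\right) = 256 \left(-4\right) = -1024$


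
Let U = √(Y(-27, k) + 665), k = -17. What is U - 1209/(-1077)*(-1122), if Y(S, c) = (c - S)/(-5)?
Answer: -452166/359 + √663 ≈ -1233.8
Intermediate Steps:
Y(S, c) = -c/5 + S/5 (Y(S, c) = (c - S)*(-⅕) = -c/5 + S/5)
U = √663 (U = √((-⅕*(-17) + (⅕)*(-27)) + 665) = √((17/5 - 27/5) + 665) = √(-2 + 665) = √663 ≈ 25.749)
U - 1209/(-1077)*(-1122) = √663 - 1209/(-1077)*(-1122) = √663 - 1209*(-1/1077)*(-1122) = √663 + (403/359)*(-1122) = √663 - 452166/359 = -452166/359 + √663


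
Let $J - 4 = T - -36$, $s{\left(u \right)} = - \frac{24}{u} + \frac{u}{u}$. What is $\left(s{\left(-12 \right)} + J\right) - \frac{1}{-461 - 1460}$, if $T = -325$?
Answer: $- \frac{541721}{1921} \approx -282.0$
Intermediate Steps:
$s{\left(u \right)} = 1 - \frac{24}{u}$ ($s{\left(u \right)} = - \frac{24}{u} + 1 = 1 - \frac{24}{u}$)
$J = -285$ ($J = 4 - 289 = -285$)
$\left(s{\left(-12 \right)} + J\right) - \frac{1}{-461 - 1460} = \left(\frac{-24 - 12}{-12} - 285\right) - \frac{1}{-461 - 1460} = \left(\left(- \frac{1}{12}\right) \left(-36\right) - 285\right) - \frac{1}{-1921} = \left(3 - 285\right) - - \frac{1}{1921} = -282 + \frac{1}{1921} = - \frac{541721}{1921}$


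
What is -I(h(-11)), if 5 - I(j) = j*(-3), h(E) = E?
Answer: 28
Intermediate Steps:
I(j) = 5 + 3*j (I(j) = 5 - j*(-3) = 5 - (-3)*j = 5 + 3*j)
-I(h(-11)) = -(5 + 3*(-11)) = -(5 - 33) = -1*(-28) = 28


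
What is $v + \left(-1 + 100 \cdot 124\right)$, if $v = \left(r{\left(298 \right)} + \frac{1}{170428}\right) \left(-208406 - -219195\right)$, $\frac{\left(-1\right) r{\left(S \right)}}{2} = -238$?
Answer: $\frac{877357048953}{170428} \approx 5.148 \cdot 10^{6}$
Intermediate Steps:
$r{\left(S \right)} = 476$ ($r{\left(S \right)} = \left(-2\right) \left(-238\right) = 476$)
$v = \frac{875243912181}{170428}$ ($v = \left(476 + \frac{1}{170428}\right) \left(-208406 - -219195\right) = \left(476 + \frac{1}{170428}\right) \left(-208406 + 219195\right) = \frac{81123729}{170428} \cdot 10789 = \frac{875243912181}{170428} \approx 5.1356 \cdot 10^{6}$)
$v + \left(-1 + 100 \cdot 124\right) = \frac{875243912181}{170428} + \left(-1 + 100 \cdot 124\right) = \frac{875243912181}{170428} + \left(-1 + 12400\right) = \frac{875243912181}{170428} + 12399 = \frac{877357048953}{170428}$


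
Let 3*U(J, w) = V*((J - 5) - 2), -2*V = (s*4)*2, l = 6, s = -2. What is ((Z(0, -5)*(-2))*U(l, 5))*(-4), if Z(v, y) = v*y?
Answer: 0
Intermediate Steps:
V = 8 (V = -(-2*4)*2/2 = -(-4)*2 = -1/2*(-16) = 8)
U(J, w) = -56/3 + 8*J/3 (U(J, w) = (8*((J - 5) - 2))/3 = (8*((-5 + J) - 2))/3 = (8*(-7 + J))/3 = (-56 + 8*J)/3 = -56/3 + 8*J/3)
((Z(0, -5)*(-2))*U(l, 5))*(-4) = (((0*(-5))*(-2))*(-56/3 + (8/3)*6))*(-4) = ((0*(-2))*(-56/3 + 16))*(-4) = (0*(-8/3))*(-4) = 0*(-4) = 0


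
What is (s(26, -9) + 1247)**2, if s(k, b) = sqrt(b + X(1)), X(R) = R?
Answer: 1555001 + 4988*I*sqrt(2) ≈ 1.555e+6 + 7054.1*I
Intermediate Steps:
s(k, b) = sqrt(1 + b) (s(k, b) = sqrt(b + 1) = sqrt(1 + b))
(s(26, -9) + 1247)**2 = (sqrt(1 - 9) + 1247)**2 = (sqrt(-8) + 1247)**2 = (2*I*sqrt(2) + 1247)**2 = (1247 + 2*I*sqrt(2))**2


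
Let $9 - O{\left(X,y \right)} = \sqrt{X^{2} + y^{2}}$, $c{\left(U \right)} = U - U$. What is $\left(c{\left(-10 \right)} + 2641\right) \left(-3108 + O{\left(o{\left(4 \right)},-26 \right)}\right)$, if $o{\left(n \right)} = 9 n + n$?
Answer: $-8184459 - 5282 \sqrt{569} \approx -8.3105 \cdot 10^{6}$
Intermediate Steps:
$o{\left(n \right)} = 10 n$
$c{\left(U \right)} = 0$
$O{\left(X,y \right)} = 9 - \sqrt{X^{2} + y^{2}}$
$\left(c{\left(-10 \right)} + 2641\right) \left(-3108 + O{\left(o{\left(4 \right)},-26 \right)}\right) = \left(0 + 2641\right) \left(-3108 + \left(9 - \sqrt{\left(10 \cdot 4\right)^{2} + \left(-26\right)^{2}}\right)\right) = 2641 \left(-3108 + \left(9 - \sqrt{40^{2} + 676}\right)\right) = 2641 \left(-3108 + \left(9 - \sqrt{1600 + 676}\right)\right) = 2641 \left(-3108 + \left(9 - \sqrt{2276}\right)\right) = 2641 \left(-3108 + \left(9 - 2 \sqrt{569}\right)\right) = 2641 \left(-3099 - 2 \sqrt{569}\right) = -8184459 - 5282 \sqrt{569}$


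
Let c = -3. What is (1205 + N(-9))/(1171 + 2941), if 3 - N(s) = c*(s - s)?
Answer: 151/514 ≈ 0.29377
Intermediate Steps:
N(s) = 3 (N(s) = 3 - (-3)*(s - s) = 3 - (-3)*0 = 3 - 1*0 = 3 + 0 = 3)
(1205 + N(-9))/(1171 + 2941) = (1205 + 3)/(1171 + 2941) = 1208/4112 = 1208*(1/4112) = 151/514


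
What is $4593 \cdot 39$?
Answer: $179127$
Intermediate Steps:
$4593 \cdot 39 = 179127$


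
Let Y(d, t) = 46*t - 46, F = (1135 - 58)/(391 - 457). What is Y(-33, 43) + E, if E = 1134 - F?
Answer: 67811/22 ≈ 3082.3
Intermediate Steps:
F = -359/22 (F = 1077/(-66) = 1077*(-1/66) = -359/22 ≈ -16.318)
Y(d, t) = -46 + 46*t
E = 25307/22 (E = 1134 - 1*(-359/22) = 1134 + 359/22 = 25307/22 ≈ 1150.3)
Y(-33, 43) + E = (-46 + 46*43) + 25307/22 = (-46 + 1978) + 25307/22 = 1932 + 25307/22 = 67811/22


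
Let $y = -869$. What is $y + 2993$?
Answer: $2124$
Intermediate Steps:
$y + 2993 = -869 + 2993 = 2124$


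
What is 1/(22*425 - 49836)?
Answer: -1/40486 ≈ -2.4700e-5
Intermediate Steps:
1/(22*425 - 49836) = 1/(9350 - 49836) = 1/(-40486) = -1/40486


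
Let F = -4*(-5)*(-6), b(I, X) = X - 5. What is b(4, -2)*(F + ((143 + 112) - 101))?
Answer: -238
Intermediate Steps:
b(I, X) = -5 + X
F = -120 (F = 20*(-6) = -120)
b(4, -2)*(F + ((143 + 112) - 101)) = (-5 - 2)*(-120 + ((143 + 112) - 101)) = -7*(-120 + (255 - 101)) = -7*(-120 + 154) = -7*34 = -238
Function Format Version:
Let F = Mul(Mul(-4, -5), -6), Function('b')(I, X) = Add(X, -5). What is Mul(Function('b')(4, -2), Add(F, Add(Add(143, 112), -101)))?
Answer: -238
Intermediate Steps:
Function('b')(I, X) = Add(-5, X)
F = -120 (F = Mul(20, -6) = -120)
Mul(Function('b')(4, -2), Add(F, Add(Add(143, 112), -101))) = Mul(Add(-5, -2), Add(-120, Add(Add(143, 112), -101))) = Mul(-7, Add(-120, Add(255, -101))) = Mul(-7, Add(-120, 154)) = Mul(-7, 34) = -238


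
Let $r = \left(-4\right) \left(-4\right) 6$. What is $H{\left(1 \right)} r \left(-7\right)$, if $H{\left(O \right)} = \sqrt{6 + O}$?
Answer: $- 672 \sqrt{7} \approx -1777.9$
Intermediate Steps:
$r = 96$ ($r = 16 \cdot 6 = 96$)
$H{\left(1 \right)} r \left(-7\right) = \sqrt{6 + 1} \cdot 96 \left(-7\right) = \sqrt{7} \cdot 96 \left(-7\right) = 96 \sqrt{7} \left(-7\right) = - 672 \sqrt{7}$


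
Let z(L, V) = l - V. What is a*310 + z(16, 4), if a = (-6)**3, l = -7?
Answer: -66971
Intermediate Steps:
a = -216
z(L, V) = -7 - V
a*310 + z(16, 4) = -216*310 + (-7 - 1*4) = -66960 + (-7 - 4) = -66960 - 11 = -66971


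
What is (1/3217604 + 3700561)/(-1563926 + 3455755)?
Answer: 11906939875845/6087156557716 ≈ 1.9561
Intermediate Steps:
(1/3217604 + 3700561)/(-1563926 + 3455755) = (1/3217604 + 3700561)/1891829 = (11906939875845/3217604)*(1/1891829) = 11906939875845/6087156557716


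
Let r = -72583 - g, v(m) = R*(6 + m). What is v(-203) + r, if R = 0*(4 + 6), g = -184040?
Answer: 111457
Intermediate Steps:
R = 0 (R = 0*10 = 0)
v(m) = 0 (v(m) = 0*(6 + m) = 0)
r = 111457 (r = -72583 - 1*(-184040) = -72583 + 184040 = 111457)
v(-203) + r = 0 + 111457 = 111457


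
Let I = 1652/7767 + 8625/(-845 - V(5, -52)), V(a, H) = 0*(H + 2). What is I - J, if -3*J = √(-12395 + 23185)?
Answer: -13118887/1312623 + √10790/3 ≈ 24.631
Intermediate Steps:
V(a, H) = 0 (V(a, H) = 0*(2 + H) = 0)
J = -√10790/3 (J = -√(-12395 + 23185)/3 = -√10790/3 ≈ -34.625)
I = -13118887/1312623 (I = 1652/7767 + 8625/(-845 - 1*0) = 1652*(1/7767) + 8625/(-845 + 0) = 1652/7767 + 8625/(-845) = 1652/7767 + 8625*(-1/845) = 1652/7767 - 1725/169 = -13118887/1312623 ≈ -9.9944)
I - J = -13118887/1312623 - (-1)*√10790/3 = -13118887/1312623 + √10790/3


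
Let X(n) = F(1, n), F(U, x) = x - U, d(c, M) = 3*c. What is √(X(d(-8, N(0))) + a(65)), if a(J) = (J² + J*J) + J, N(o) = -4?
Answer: √8490 ≈ 92.141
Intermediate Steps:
a(J) = J + 2*J² (a(J) = (J² + J²) + J = 2*J² + J = J + 2*J²)
X(n) = -1 + n (X(n) = n - 1*1 = n - 1 = -1 + n)
√(X(d(-8, N(0))) + a(65)) = √((-1 + 3*(-8)) + 65*(1 + 2*65)) = √((-1 - 24) + 65*(1 + 130)) = √(-25 + 65*131) = √(-25 + 8515) = √8490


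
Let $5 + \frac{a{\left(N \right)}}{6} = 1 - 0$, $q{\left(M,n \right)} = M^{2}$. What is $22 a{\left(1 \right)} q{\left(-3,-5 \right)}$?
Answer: $-4752$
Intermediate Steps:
$a{\left(N \right)} = -24$ ($a{\left(N \right)} = -30 + 6 \left(1 - 0\right) = -30 + 6 \left(1 + 0\right) = -30 + 6 \cdot 1 = -30 + 6 = -24$)
$22 a{\left(1 \right)} q{\left(-3,-5 \right)} = 22 \left(-24\right) \left(-3\right)^{2} = \left(-528\right) 9 = -4752$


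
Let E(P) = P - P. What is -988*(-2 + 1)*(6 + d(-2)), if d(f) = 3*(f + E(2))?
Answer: 0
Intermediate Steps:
E(P) = 0
d(f) = 3*f (d(f) = 3*(f + 0) = 3*f)
-988*(-2 + 1)*(6 + d(-2)) = -988*(-2 + 1)*(6 + 3*(-2)) = -(-988)*(6 - 6) = -(-988)*0 = -988*0 = 0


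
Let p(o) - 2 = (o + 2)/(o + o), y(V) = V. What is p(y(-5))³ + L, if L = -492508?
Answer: -492495833/1000 ≈ -4.9250e+5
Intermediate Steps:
p(o) = 2 + (2 + o)/(2*o) (p(o) = 2 + (o + 2)/(o + o) = 2 + (2 + o)/((2*o)) = 2 + (2 + o)*(1/(2*o)) = 2 + (2 + o)/(2*o))
p(y(-5))³ + L = (5/2 + 1/(-5))³ - 492508 = (5/2 - ⅕)³ - 492508 = (23/10)³ - 492508 = 12167/1000 - 492508 = -492495833/1000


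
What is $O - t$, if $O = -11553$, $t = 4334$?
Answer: $-15887$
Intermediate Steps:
$O - t = -11553 - 4334 = -15887$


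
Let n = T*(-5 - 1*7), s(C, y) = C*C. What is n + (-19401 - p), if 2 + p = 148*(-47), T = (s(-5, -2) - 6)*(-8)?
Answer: -10619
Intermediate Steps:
s(C, y) = C**2
T = -152 (T = ((-5)**2 - 6)*(-8) = (25 - 6)*(-8) = 19*(-8) = -152)
p = -6958 (p = -2 + 148*(-47) = -2 - 6956 = -6958)
n = 1824 (n = -152*(-5 - 1*7) = -152*(-5 - 7) = -152*(-12) = 1824)
n + (-19401 - p) = 1824 + (-19401 - 1*(-6958)) = 1824 + (-19401 + 6958) = 1824 - 12443 = -10619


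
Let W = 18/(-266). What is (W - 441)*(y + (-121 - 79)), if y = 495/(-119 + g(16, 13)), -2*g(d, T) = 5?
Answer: 1890220/21 ≈ 90011.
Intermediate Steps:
g(d, T) = -5/2 (g(d, T) = -1/2*5 = -5/2)
W = -9/133 (W = 18*(-1/266) = -9/133 ≈ -0.067669)
y = -110/27 (y = 495/(-119 - 5/2) = 495/(-243/2) = 495*(-2/243) = -110/27 ≈ -4.0741)
(W - 441)*(y + (-121 - 79)) = (-9/133 - 441)*(-110/27 + (-121 - 79)) = -58662*(-110/27 - 200)/133 = -58662/133*(-5510/27) = 1890220/21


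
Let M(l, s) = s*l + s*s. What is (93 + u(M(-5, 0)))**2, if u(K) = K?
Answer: 8649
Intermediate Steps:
M(l, s) = s**2 + l*s (M(l, s) = l*s + s**2 = s**2 + l*s)
(93 + u(M(-5, 0)))**2 = (93 + 0*(-5 + 0))**2 = (93 + 0*(-5))**2 = (93 + 0)**2 = 93**2 = 8649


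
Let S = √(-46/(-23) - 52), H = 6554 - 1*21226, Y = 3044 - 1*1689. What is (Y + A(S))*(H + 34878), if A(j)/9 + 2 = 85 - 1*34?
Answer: 36289976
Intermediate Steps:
Y = 1355 (Y = 3044 - 1689 = 1355)
H = -14672 (H = 6554 - 21226 = -14672)
S = 5*I*√2 (S = √(-46*(-1/23) - 52) = √(2 - 52) = √(-50) = 5*I*√2 ≈ 7.0711*I)
A(j) = 441 (A(j) = -18 + 9*(85 - 1*34) = -18 + 9*(85 - 34) = -18 + 9*51 = -18 + 459 = 441)
(Y + A(S))*(H + 34878) = (1355 + 441)*(-14672 + 34878) = 1796*20206 = 36289976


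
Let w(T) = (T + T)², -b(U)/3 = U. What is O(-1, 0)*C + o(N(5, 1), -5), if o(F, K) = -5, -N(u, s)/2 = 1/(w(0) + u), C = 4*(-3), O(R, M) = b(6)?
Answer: 211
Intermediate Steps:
b(U) = -3*U
O(R, M) = -18 (O(R, M) = -3*6 = -18)
w(T) = 4*T² (w(T) = (2*T)² = 4*T²)
C = -12
N(u, s) = -2/u (N(u, s) = -2/(4*0² + u) = -2/(4*0 + u) = -2/(0 + u) = -2/u)
O(-1, 0)*C + o(N(5, 1), -5) = -18*(-12) - 5 = 216 - 5 = 211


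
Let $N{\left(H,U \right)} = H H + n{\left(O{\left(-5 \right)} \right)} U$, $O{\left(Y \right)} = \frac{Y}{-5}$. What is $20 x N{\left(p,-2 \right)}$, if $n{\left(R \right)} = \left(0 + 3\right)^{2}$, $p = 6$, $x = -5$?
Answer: $-1800$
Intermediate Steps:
$O{\left(Y \right)} = - \frac{Y}{5}$ ($O{\left(Y \right)} = Y \left(- \frac{1}{5}\right) = - \frac{Y}{5}$)
$n{\left(R \right)} = 9$ ($n{\left(R \right)} = 3^{2} = 9$)
$N{\left(H,U \right)} = H^{2} + 9 U$ ($N{\left(H,U \right)} = H H + 9 U = H^{2} + 9 U$)
$20 x N{\left(p,-2 \right)} = 20 \left(-5\right) \left(6^{2} + 9 \left(-2\right)\right) = - 100 \left(36 - 18\right) = \left(-100\right) 18 = -1800$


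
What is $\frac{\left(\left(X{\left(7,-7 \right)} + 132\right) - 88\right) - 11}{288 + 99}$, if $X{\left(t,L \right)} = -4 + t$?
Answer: $\frac{4}{43} \approx 0.093023$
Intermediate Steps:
$\frac{\left(\left(X{\left(7,-7 \right)} + 132\right) - 88\right) - 11}{288 + 99} = \frac{\left(\left(\left(-4 + 7\right) + 132\right) - 88\right) - 11}{288 + 99} = \frac{\left(\left(3 + 132\right) - 88\right) - 11}{387} = \left(\left(135 - 88\right) - 11\right) \frac{1}{387} = \left(47 - 11\right) \frac{1}{387} = 36 \cdot \frac{1}{387} = \frac{4}{43}$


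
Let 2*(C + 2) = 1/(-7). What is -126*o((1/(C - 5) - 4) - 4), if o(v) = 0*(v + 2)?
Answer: 0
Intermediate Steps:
C = -29/14 (C = -2 + (½)/(-7) = -2 + (½)*(-⅐) = -2 - 1/14 = -29/14 ≈ -2.0714)
o(v) = 0 (o(v) = 0*(2 + v) = 0)
-126*o((1/(C - 5) - 4) - 4) = -126*0 = 0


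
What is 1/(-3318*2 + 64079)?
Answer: 1/57443 ≈ 1.7409e-5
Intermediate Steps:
1/(-3318*2 + 64079) = 1/(-6636 + 64079) = 1/57443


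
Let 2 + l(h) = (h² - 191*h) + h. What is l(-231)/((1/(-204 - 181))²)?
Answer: 14414733025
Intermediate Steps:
l(h) = -2 + h² - 190*h (l(h) = -2 + ((h² - 191*h) + h) = -2 + (h² - 190*h) = -2 + h² - 190*h)
l(-231)/((1/(-204 - 181))²) = (-2 + (-231)² - 190*(-231))/((1/(-204 - 181))²) = (-2 + 53361 + 43890)/((1/(-385))²) = 97249/((-1/385)²) = 97249/(1/148225) = 97249*148225 = 14414733025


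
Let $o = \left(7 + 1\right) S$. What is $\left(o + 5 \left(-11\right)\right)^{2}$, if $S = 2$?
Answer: $1521$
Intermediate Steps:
$o = 16$ ($o = \left(7 + 1\right) 2 = 8 \cdot 2 = 16$)
$\left(o + 5 \left(-11\right)\right)^{2} = \left(16 + 5 \left(-11\right)\right)^{2} = \left(16 - 55\right)^{2} = \left(-39\right)^{2} = 1521$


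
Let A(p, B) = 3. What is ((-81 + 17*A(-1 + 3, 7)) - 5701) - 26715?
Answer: -32446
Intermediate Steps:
((-81 + 17*A(-1 + 3, 7)) - 5701) - 26715 = ((-81 + 17*3) - 5701) - 26715 = ((-81 + 51) - 5701) - 26715 = (-30 - 5701) - 26715 = -5731 - 26715 = -32446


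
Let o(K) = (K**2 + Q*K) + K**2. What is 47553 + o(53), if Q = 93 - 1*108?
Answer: 52376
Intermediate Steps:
Q = -15 (Q = 93 - 108 = -15)
o(K) = -15*K + 2*K**2 (o(K) = (K**2 - 15*K) + K**2 = -15*K + 2*K**2)
47553 + o(53) = 47553 + 53*(-15 + 2*53) = 47553 + 53*(-15 + 106) = 47553 + 53*91 = 47553 + 4823 = 52376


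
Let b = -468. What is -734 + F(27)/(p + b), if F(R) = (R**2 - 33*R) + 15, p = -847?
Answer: -965063/1315 ≈ -733.89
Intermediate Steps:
F(R) = 15 + R**2 - 33*R
-734 + F(27)/(p + b) = -734 + (15 + 27**2 - 33*27)/(-847 - 468) = -734 + (15 + 729 - 891)/(-1315) = -734 - 147*(-1/1315) = -734 + 147/1315 = -965063/1315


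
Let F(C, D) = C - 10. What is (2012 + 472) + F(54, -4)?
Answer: 2528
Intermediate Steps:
F(C, D) = -10 + C
(2012 + 472) + F(54, -4) = (2012 + 472) + (-10 + 54) = 2484 + 44 = 2528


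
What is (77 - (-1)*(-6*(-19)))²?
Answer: 36481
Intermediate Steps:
(77 - (-1)*(-6*(-19)))² = (77 - (-1)*114)² = (77 - 1*(-114))² = (77 + 114)² = 191² = 36481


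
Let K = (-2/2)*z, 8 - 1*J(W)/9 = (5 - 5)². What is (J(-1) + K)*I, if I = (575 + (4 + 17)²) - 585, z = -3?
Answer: 32325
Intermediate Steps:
J(W) = 72 (J(W) = 72 - 9*(5 - 5)² = 72 - 9*0² = 72 - 9*0 = 72 + 0 = 72)
K = 3 (K = -2/2*(-3) = -2*½*(-3) = -1*(-3) = 3)
I = 431 (I = (575 + 21²) - 585 = (575 + 441) - 585 = 1016 - 585 = 431)
(J(-1) + K)*I = (72 + 3)*431 = 75*431 = 32325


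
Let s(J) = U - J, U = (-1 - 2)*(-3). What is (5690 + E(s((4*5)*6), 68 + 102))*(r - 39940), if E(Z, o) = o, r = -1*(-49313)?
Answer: 54925780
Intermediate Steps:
r = 49313
U = 9 (U = -3*(-3) = 9)
s(J) = 9 - J
(5690 + E(s((4*5)*6), 68 + 102))*(r - 39940) = (5690 + (68 + 102))*(49313 - 39940) = (5690 + 170)*9373 = 5860*9373 = 54925780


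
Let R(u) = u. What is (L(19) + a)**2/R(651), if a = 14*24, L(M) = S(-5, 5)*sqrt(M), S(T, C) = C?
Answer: 113371/651 + 160*sqrt(19)/31 ≈ 196.65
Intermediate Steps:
L(M) = 5*sqrt(M)
a = 336
(L(19) + a)**2/R(651) = (5*sqrt(19) + 336)**2/651 = (336 + 5*sqrt(19))**2*(1/651) = (336 + 5*sqrt(19))**2/651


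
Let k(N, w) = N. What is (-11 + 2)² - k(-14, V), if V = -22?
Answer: 95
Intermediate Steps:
(-11 + 2)² - k(-14, V) = (-11 + 2)² - 1*(-14) = (-9)² + 14 = 81 + 14 = 95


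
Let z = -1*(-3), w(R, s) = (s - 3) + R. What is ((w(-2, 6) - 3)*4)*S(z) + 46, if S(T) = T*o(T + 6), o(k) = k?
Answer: -170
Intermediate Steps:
w(R, s) = -3 + R + s (w(R, s) = (-3 + s) + R = -3 + R + s)
z = 3
S(T) = T*(6 + T) (S(T) = T*(T + 6) = T*(6 + T))
((w(-2, 6) - 3)*4)*S(z) + 46 = (((-3 - 2 + 6) - 3)*4)*(3*(6 + 3)) + 46 = ((1 - 3)*4)*(3*9) + 46 = -2*4*27 + 46 = -8*27 + 46 = -216 + 46 = -170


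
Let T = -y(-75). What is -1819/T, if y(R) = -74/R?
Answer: 136425/74 ≈ 1843.6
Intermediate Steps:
T = -74/75 (T = -(-74)/(-75) = -(-74)*(-1)/75 = -1*74/75 = -74/75 ≈ -0.98667)
-1819/T = -1819/(-74/75) = -1819*(-75/74) = 136425/74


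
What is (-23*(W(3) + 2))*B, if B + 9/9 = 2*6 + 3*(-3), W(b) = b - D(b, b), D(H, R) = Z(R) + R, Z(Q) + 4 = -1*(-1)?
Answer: -230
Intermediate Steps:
Z(Q) = -3 (Z(Q) = -4 - 1*(-1) = -4 + 1 = -3)
D(H, R) = -3 + R
W(b) = 3 (W(b) = b - (-3 + b) = b + (3 - b) = 3)
B = 2 (B = -1 + (2*6 + 3*(-3)) = -1 + (12 - 9) = -1 + 3 = 2)
(-23*(W(3) + 2))*B = -23*(3 + 2)*2 = -23*5*2 = -115*2 = -230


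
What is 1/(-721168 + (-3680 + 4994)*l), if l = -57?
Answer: -1/796066 ≈ -1.2562e-6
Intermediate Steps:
1/(-721168 + (-3680 + 4994)*l) = 1/(-721168 + (-3680 + 4994)*(-57)) = 1/(-721168 + 1314*(-57)) = 1/(-721168 - 74898) = 1/(-796066) = -1/796066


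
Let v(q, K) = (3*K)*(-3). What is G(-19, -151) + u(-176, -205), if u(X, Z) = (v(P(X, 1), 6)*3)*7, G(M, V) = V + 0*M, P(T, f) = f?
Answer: -1285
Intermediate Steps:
v(q, K) = -9*K
G(M, V) = V (G(M, V) = V + 0 = V)
u(X, Z) = -1134 (u(X, Z) = (-9*6*3)*7 = -54*3*7 = -162*7 = -1134)
G(-19, -151) + u(-176, -205) = -151 - 1134 = -1285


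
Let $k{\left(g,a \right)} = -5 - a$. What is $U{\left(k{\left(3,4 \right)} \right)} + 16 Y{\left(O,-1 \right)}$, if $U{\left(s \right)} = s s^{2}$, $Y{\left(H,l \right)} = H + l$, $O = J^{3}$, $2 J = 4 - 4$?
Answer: $-745$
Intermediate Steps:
$J = 0$ ($J = \frac{4 - 4}{2} = \frac{1}{2} \cdot 0 = 0$)
$O = 0$ ($O = 0^{3} = 0$)
$U{\left(s \right)} = s^{3}$
$U{\left(k{\left(3,4 \right)} \right)} + 16 Y{\left(O,-1 \right)} = \left(-5 - 4\right)^{3} + 16 \left(0 - 1\right) = \left(-5 - 4\right)^{3} + 16 \left(-1\right) = \left(-9\right)^{3} - 16 = -729 - 16 = -745$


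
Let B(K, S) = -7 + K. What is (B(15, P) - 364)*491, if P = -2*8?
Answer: -174796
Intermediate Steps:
P = -16
(B(15, P) - 364)*491 = ((-7 + 15) - 364)*491 = (8 - 364)*491 = -356*491 = -174796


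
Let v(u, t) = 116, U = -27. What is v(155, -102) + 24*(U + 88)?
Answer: 1580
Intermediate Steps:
v(155, -102) + 24*(U + 88) = 116 + 24*(-27 + 88) = 116 + 24*61 = 116 + 1464 = 1580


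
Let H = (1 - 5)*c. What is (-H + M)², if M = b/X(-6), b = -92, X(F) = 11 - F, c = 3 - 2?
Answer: 576/289 ≈ 1.9931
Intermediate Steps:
c = 1
M = -92/17 (M = -92/(11 - 1*(-6)) = -92/(11 + 6) = -92/17 ≈ -5.4118)
H = -4 (H = (1 - 5)*1 = -4*1 = -4)
(-H + M)² = (-1*(-4) - 92/17)² = (4 - 92/17)² = (-24/17)² = 576/289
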